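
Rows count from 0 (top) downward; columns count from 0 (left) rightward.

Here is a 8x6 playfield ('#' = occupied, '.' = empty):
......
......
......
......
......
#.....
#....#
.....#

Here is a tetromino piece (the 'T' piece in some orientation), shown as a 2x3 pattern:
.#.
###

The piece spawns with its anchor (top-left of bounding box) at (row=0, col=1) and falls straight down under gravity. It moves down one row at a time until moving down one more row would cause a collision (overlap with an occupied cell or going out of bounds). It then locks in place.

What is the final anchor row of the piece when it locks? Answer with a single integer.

Spawn at (row=0, col=1). Try each row:
  row 0: fits
  row 1: fits
  row 2: fits
  row 3: fits
  row 4: fits
  row 5: fits
  row 6: fits
  row 7: blocked -> lock at row 6

Answer: 6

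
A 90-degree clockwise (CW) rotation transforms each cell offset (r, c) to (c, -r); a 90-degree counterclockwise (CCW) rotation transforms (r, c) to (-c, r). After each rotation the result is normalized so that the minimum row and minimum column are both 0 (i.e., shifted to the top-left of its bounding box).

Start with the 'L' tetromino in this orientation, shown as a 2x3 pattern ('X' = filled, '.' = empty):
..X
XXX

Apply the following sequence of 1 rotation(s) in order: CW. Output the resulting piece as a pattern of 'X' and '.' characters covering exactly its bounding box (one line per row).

Start:
..X
XXX
After rotation 1 (CW):
X.
X.
XX

Answer: X.
X.
XX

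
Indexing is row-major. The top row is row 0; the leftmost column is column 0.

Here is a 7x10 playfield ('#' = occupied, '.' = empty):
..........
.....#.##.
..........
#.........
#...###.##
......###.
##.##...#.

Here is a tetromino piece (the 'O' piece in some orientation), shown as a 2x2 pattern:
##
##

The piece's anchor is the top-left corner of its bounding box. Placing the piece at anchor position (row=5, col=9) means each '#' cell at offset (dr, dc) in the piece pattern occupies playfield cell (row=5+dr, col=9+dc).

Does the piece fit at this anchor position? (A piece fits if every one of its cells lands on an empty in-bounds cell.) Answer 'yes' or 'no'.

Check each piece cell at anchor (5, 9):
  offset (0,0) -> (5,9): empty -> OK
  offset (0,1) -> (5,10): out of bounds -> FAIL
  offset (1,0) -> (6,9): empty -> OK
  offset (1,1) -> (6,10): out of bounds -> FAIL
All cells valid: no

Answer: no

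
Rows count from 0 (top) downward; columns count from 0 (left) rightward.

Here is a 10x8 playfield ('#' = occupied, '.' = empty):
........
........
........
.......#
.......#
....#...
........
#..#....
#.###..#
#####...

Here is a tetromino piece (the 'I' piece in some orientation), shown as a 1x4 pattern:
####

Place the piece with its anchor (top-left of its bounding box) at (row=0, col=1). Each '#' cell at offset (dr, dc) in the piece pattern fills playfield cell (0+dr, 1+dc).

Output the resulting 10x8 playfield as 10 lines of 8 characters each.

Answer: .####...
........
........
.......#
.......#
....#...
........
#..#....
#.###..#
#####...

Derivation:
Fill (0+0,1+0) = (0,1)
Fill (0+0,1+1) = (0,2)
Fill (0+0,1+2) = (0,3)
Fill (0+0,1+3) = (0,4)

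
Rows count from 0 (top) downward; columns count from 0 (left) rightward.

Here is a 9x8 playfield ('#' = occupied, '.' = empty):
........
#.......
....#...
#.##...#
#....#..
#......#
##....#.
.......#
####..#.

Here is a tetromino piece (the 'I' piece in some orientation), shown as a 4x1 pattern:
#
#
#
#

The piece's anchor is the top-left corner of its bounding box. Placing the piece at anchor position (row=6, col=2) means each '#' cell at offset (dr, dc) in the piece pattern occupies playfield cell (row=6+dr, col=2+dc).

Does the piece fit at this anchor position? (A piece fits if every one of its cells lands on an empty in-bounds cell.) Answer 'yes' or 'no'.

Answer: no

Derivation:
Check each piece cell at anchor (6, 2):
  offset (0,0) -> (6,2): empty -> OK
  offset (1,0) -> (7,2): empty -> OK
  offset (2,0) -> (8,2): occupied ('#') -> FAIL
  offset (3,0) -> (9,2): out of bounds -> FAIL
All cells valid: no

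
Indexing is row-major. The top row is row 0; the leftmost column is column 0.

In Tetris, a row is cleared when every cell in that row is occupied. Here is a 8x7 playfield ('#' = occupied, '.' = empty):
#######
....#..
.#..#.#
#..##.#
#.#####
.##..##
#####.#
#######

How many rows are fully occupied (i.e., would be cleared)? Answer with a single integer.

Answer: 2

Derivation:
Check each row:
  row 0: 0 empty cells -> FULL (clear)
  row 1: 6 empty cells -> not full
  row 2: 4 empty cells -> not full
  row 3: 3 empty cells -> not full
  row 4: 1 empty cell -> not full
  row 5: 3 empty cells -> not full
  row 6: 1 empty cell -> not full
  row 7: 0 empty cells -> FULL (clear)
Total rows cleared: 2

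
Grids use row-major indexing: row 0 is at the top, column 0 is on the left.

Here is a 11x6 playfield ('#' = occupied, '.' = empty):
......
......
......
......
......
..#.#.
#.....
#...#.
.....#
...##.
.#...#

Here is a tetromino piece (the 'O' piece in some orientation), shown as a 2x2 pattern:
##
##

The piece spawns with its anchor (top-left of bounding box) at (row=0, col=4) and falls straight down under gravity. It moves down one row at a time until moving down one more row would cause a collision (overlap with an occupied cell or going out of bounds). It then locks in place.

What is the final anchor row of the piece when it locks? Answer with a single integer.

Spawn at (row=0, col=4). Try each row:
  row 0: fits
  row 1: fits
  row 2: fits
  row 3: fits
  row 4: blocked -> lock at row 3

Answer: 3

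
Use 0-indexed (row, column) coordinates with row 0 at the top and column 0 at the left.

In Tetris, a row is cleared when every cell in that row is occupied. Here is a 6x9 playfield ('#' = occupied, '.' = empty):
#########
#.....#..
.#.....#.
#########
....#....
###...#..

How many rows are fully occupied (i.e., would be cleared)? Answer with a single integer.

Check each row:
  row 0: 0 empty cells -> FULL (clear)
  row 1: 7 empty cells -> not full
  row 2: 7 empty cells -> not full
  row 3: 0 empty cells -> FULL (clear)
  row 4: 8 empty cells -> not full
  row 5: 5 empty cells -> not full
Total rows cleared: 2

Answer: 2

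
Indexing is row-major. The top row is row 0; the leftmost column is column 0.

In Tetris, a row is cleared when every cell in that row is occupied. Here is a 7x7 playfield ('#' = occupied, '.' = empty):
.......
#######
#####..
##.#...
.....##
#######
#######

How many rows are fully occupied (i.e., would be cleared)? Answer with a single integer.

Check each row:
  row 0: 7 empty cells -> not full
  row 1: 0 empty cells -> FULL (clear)
  row 2: 2 empty cells -> not full
  row 3: 4 empty cells -> not full
  row 4: 5 empty cells -> not full
  row 5: 0 empty cells -> FULL (clear)
  row 6: 0 empty cells -> FULL (clear)
Total rows cleared: 3

Answer: 3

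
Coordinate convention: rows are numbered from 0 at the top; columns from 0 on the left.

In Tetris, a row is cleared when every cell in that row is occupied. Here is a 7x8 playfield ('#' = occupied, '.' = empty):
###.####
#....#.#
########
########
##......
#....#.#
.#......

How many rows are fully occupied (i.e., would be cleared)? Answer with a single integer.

Check each row:
  row 0: 1 empty cell -> not full
  row 1: 5 empty cells -> not full
  row 2: 0 empty cells -> FULL (clear)
  row 3: 0 empty cells -> FULL (clear)
  row 4: 6 empty cells -> not full
  row 5: 5 empty cells -> not full
  row 6: 7 empty cells -> not full
Total rows cleared: 2

Answer: 2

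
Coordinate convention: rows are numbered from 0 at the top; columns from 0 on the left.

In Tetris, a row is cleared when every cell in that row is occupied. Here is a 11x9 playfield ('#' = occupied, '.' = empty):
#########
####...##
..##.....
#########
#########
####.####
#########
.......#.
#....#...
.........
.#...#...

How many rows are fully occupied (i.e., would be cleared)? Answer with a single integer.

Answer: 4

Derivation:
Check each row:
  row 0: 0 empty cells -> FULL (clear)
  row 1: 3 empty cells -> not full
  row 2: 7 empty cells -> not full
  row 3: 0 empty cells -> FULL (clear)
  row 4: 0 empty cells -> FULL (clear)
  row 5: 1 empty cell -> not full
  row 6: 0 empty cells -> FULL (clear)
  row 7: 8 empty cells -> not full
  row 8: 7 empty cells -> not full
  row 9: 9 empty cells -> not full
  row 10: 7 empty cells -> not full
Total rows cleared: 4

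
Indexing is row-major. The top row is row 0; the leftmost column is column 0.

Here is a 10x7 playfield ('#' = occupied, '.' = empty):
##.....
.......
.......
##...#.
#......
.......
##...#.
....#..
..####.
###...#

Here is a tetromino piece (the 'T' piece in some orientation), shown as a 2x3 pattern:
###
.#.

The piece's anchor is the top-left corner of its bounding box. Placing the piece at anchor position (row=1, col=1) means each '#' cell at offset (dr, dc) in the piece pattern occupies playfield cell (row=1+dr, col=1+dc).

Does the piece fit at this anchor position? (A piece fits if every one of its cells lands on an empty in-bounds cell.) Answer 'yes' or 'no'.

Answer: yes

Derivation:
Check each piece cell at anchor (1, 1):
  offset (0,0) -> (1,1): empty -> OK
  offset (0,1) -> (1,2): empty -> OK
  offset (0,2) -> (1,3): empty -> OK
  offset (1,1) -> (2,2): empty -> OK
All cells valid: yes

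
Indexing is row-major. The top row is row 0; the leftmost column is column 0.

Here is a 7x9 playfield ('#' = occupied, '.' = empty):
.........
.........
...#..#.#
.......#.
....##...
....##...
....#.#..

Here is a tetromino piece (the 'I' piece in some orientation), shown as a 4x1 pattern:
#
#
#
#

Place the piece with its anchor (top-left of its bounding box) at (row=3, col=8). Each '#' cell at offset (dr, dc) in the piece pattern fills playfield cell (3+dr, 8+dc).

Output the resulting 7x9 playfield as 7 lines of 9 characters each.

Fill (3+0,8+0) = (3,8)
Fill (3+1,8+0) = (4,8)
Fill (3+2,8+0) = (5,8)
Fill (3+3,8+0) = (6,8)

Answer: .........
.........
...#..#.#
.......##
....##..#
....##..#
....#.#.#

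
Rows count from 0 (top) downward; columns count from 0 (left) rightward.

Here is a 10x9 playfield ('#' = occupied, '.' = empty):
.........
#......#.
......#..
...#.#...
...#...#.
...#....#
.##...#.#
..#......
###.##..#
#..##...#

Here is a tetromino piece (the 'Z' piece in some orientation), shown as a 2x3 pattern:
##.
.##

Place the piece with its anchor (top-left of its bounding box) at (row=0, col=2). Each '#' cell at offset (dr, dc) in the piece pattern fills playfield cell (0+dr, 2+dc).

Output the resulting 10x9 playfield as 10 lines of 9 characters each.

Answer: ..##.....
#..##..#.
......#..
...#.#...
...#...#.
...#....#
.##...#.#
..#......
###.##..#
#..##...#

Derivation:
Fill (0+0,2+0) = (0,2)
Fill (0+0,2+1) = (0,3)
Fill (0+1,2+1) = (1,3)
Fill (0+1,2+2) = (1,4)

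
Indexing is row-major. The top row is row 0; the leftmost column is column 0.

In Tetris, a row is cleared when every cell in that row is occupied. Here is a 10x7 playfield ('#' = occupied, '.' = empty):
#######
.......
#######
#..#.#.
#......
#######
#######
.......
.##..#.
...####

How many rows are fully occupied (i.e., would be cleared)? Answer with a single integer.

Answer: 4

Derivation:
Check each row:
  row 0: 0 empty cells -> FULL (clear)
  row 1: 7 empty cells -> not full
  row 2: 0 empty cells -> FULL (clear)
  row 3: 4 empty cells -> not full
  row 4: 6 empty cells -> not full
  row 5: 0 empty cells -> FULL (clear)
  row 6: 0 empty cells -> FULL (clear)
  row 7: 7 empty cells -> not full
  row 8: 4 empty cells -> not full
  row 9: 3 empty cells -> not full
Total rows cleared: 4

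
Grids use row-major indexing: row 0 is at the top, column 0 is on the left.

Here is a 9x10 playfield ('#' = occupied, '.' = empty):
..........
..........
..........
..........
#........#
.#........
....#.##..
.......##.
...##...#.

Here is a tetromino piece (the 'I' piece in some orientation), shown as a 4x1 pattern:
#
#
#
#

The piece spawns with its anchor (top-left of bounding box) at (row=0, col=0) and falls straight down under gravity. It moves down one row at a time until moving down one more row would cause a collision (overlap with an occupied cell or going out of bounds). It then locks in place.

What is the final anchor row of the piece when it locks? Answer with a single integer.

Spawn at (row=0, col=0). Try each row:
  row 0: fits
  row 1: blocked -> lock at row 0

Answer: 0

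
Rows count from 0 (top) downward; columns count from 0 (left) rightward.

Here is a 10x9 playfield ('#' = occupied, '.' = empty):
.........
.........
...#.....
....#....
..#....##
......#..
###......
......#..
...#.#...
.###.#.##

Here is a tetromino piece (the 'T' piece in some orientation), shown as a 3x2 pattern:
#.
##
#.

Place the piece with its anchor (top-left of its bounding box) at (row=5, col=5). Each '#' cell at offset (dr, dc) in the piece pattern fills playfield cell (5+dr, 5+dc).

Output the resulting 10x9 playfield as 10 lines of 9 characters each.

Fill (5+0,5+0) = (5,5)
Fill (5+1,5+0) = (6,5)
Fill (5+1,5+1) = (6,6)
Fill (5+2,5+0) = (7,5)

Answer: .........
.........
...#.....
....#....
..#....##
.....##..
###..##..
.....##..
...#.#...
.###.#.##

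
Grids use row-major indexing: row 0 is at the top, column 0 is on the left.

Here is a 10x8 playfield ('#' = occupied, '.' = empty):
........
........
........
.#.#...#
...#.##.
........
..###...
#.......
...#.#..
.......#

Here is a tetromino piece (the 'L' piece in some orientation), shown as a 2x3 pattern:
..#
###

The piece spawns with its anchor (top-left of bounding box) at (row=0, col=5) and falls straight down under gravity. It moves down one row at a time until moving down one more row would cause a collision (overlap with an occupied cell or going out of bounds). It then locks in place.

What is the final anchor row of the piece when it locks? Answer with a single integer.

Answer: 1

Derivation:
Spawn at (row=0, col=5). Try each row:
  row 0: fits
  row 1: fits
  row 2: blocked -> lock at row 1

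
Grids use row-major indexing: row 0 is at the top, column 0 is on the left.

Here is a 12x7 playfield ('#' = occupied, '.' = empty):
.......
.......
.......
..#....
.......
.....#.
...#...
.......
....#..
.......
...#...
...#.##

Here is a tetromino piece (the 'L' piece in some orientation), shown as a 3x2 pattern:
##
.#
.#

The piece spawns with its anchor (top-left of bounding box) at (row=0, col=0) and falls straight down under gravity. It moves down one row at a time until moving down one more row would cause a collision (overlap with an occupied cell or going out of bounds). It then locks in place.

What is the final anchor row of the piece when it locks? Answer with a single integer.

Answer: 9

Derivation:
Spawn at (row=0, col=0). Try each row:
  row 0: fits
  row 1: fits
  row 2: fits
  row 3: fits
  row 4: fits
  row 5: fits
  row 6: fits
  row 7: fits
  row 8: fits
  row 9: fits
  row 10: blocked -> lock at row 9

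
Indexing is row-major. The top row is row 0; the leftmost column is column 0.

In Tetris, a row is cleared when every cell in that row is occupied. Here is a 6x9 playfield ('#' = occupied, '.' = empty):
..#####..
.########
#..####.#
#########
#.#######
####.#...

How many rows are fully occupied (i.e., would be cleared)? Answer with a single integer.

Check each row:
  row 0: 4 empty cells -> not full
  row 1: 1 empty cell -> not full
  row 2: 3 empty cells -> not full
  row 3: 0 empty cells -> FULL (clear)
  row 4: 1 empty cell -> not full
  row 5: 4 empty cells -> not full
Total rows cleared: 1

Answer: 1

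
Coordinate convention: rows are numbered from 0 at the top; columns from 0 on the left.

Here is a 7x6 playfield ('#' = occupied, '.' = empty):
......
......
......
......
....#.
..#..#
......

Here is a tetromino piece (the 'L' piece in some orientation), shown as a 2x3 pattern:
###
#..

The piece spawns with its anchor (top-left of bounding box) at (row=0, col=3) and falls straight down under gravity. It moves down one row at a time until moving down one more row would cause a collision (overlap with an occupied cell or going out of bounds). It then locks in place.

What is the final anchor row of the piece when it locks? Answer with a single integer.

Answer: 3

Derivation:
Spawn at (row=0, col=3). Try each row:
  row 0: fits
  row 1: fits
  row 2: fits
  row 3: fits
  row 4: blocked -> lock at row 3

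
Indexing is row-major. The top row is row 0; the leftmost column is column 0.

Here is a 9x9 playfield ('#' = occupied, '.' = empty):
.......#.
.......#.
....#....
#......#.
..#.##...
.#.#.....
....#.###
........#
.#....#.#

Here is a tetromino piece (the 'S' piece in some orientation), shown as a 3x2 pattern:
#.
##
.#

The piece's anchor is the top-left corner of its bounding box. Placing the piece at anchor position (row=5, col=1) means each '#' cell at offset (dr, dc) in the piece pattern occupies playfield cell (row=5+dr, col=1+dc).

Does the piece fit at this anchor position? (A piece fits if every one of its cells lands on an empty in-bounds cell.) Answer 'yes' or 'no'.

Answer: no

Derivation:
Check each piece cell at anchor (5, 1):
  offset (0,0) -> (5,1): occupied ('#') -> FAIL
  offset (1,0) -> (6,1): empty -> OK
  offset (1,1) -> (6,2): empty -> OK
  offset (2,1) -> (7,2): empty -> OK
All cells valid: no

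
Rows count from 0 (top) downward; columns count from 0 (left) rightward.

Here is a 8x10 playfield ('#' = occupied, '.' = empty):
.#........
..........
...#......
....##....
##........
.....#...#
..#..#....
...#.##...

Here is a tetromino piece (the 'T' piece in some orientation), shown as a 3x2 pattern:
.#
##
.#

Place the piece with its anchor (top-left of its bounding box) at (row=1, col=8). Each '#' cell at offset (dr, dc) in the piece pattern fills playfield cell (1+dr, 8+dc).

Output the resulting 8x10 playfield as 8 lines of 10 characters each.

Answer: .#........
.........#
...#....##
....##...#
##........
.....#...#
..#..#....
...#.##...

Derivation:
Fill (1+0,8+1) = (1,9)
Fill (1+1,8+0) = (2,8)
Fill (1+1,8+1) = (2,9)
Fill (1+2,8+1) = (3,9)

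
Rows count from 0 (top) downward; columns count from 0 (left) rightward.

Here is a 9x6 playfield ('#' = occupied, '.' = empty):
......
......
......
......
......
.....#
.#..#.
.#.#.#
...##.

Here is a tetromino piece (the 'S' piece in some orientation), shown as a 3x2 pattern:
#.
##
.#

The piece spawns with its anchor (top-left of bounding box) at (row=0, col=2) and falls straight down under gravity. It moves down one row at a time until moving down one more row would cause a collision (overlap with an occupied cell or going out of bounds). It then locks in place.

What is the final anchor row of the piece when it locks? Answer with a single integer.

Spawn at (row=0, col=2). Try each row:
  row 0: fits
  row 1: fits
  row 2: fits
  row 3: fits
  row 4: fits
  row 5: blocked -> lock at row 4

Answer: 4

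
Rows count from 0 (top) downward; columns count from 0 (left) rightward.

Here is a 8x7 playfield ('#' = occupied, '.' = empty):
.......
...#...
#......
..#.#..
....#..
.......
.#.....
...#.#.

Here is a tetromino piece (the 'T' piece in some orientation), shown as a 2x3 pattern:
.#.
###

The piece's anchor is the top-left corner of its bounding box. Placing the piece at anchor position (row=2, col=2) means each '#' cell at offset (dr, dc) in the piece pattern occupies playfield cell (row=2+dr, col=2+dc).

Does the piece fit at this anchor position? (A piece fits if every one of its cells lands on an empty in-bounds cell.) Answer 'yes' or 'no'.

Answer: no

Derivation:
Check each piece cell at anchor (2, 2):
  offset (0,1) -> (2,3): empty -> OK
  offset (1,0) -> (3,2): occupied ('#') -> FAIL
  offset (1,1) -> (3,3): empty -> OK
  offset (1,2) -> (3,4): occupied ('#') -> FAIL
All cells valid: no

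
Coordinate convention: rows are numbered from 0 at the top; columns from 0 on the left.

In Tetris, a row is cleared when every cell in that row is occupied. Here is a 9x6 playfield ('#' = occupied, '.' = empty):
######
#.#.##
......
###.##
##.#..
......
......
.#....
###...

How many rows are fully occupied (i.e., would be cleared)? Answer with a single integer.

Check each row:
  row 0: 0 empty cells -> FULL (clear)
  row 1: 2 empty cells -> not full
  row 2: 6 empty cells -> not full
  row 3: 1 empty cell -> not full
  row 4: 3 empty cells -> not full
  row 5: 6 empty cells -> not full
  row 6: 6 empty cells -> not full
  row 7: 5 empty cells -> not full
  row 8: 3 empty cells -> not full
Total rows cleared: 1

Answer: 1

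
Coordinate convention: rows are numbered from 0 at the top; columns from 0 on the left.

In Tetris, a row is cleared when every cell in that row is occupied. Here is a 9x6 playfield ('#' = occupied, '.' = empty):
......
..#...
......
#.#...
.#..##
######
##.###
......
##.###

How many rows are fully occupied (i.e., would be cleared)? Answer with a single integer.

Check each row:
  row 0: 6 empty cells -> not full
  row 1: 5 empty cells -> not full
  row 2: 6 empty cells -> not full
  row 3: 4 empty cells -> not full
  row 4: 3 empty cells -> not full
  row 5: 0 empty cells -> FULL (clear)
  row 6: 1 empty cell -> not full
  row 7: 6 empty cells -> not full
  row 8: 1 empty cell -> not full
Total rows cleared: 1

Answer: 1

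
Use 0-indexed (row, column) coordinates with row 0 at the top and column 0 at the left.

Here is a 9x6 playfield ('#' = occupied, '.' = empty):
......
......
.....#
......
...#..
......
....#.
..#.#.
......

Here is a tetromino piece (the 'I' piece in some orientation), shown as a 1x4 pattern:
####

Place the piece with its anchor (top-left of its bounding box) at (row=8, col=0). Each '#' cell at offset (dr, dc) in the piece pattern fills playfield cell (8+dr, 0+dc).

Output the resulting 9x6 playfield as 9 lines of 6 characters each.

Fill (8+0,0+0) = (8,0)
Fill (8+0,0+1) = (8,1)
Fill (8+0,0+2) = (8,2)
Fill (8+0,0+3) = (8,3)

Answer: ......
......
.....#
......
...#..
......
....#.
..#.#.
####..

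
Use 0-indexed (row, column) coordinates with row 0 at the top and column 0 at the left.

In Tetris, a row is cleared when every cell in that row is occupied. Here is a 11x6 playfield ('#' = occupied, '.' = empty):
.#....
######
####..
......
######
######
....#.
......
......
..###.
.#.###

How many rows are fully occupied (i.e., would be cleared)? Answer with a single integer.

Answer: 3

Derivation:
Check each row:
  row 0: 5 empty cells -> not full
  row 1: 0 empty cells -> FULL (clear)
  row 2: 2 empty cells -> not full
  row 3: 6 empty cells -> not full
  row 4: 0 empty cells -> FULL (clear)
  row 5: 0 empty cells -> FULL (clear)
  row 6: 5 empty cells -> not full
  row 7: 6 empty cells -> not full
  row 8: 6 empty cells -> not full
  row 9: 3 empty cells -> not full
  row 10: 2 empty cells -> not full
Total rows cleared: 3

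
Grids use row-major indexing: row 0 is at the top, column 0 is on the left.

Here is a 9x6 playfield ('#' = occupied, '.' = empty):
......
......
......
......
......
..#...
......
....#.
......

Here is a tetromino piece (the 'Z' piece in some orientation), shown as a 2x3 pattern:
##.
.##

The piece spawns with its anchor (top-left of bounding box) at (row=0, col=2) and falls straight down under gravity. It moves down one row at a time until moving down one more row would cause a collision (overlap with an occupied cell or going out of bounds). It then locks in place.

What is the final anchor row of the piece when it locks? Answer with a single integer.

Spawn at (row=0, col=2). Try each row:
  row 0: fits
  row 1: fits
  row 2: fits
  row 3: fits
  row 4: fits
  row 5: blocked -> lock at row 4

Answer: 4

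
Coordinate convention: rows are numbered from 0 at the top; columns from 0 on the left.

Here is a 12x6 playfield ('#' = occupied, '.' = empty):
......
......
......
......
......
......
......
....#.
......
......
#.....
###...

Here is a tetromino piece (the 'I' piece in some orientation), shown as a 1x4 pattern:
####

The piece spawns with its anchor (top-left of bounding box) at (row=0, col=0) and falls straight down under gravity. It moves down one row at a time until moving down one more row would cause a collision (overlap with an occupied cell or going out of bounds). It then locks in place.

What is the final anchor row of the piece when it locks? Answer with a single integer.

Answer: 9

Derivation:
Spawn at (row=0, col=0). Try each row:
  row 0: fits
  row 1: fits
  row 2: fits
  row 3: fits
  row 4: fits
  row 5: fits
  row 6: fits
  row 7: fits
  row 8: fits
  row 9: fits
  row 10: blocked -> lock at row 9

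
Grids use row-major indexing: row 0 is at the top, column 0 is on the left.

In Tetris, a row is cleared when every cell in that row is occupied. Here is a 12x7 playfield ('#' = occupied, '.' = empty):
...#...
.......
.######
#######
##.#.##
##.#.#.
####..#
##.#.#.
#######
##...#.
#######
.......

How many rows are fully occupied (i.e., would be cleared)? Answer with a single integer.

Check each row:
  row 0: 6 empty cells -> not full
  row 1: 7 empty cells -> not full
  row 2: 1 empty cell -> not full
  row 3: 0 empty cells -> FULL (clear)
  row 4: 2 empty cells -> not full
  row 5: 3 empty cells -> not full
  row 6: 2 empty cells -> not full
  row 7: 3 empty cells -> not full
  row 8: 0 empty cells -> FULL (clear)
  row 9: 4 empty cells -> not full
  row 10: 0 empty cells -> FULL (clear)
  row 11: 7 empty cells -> not full
Total rows cleared: 3

Answer: 3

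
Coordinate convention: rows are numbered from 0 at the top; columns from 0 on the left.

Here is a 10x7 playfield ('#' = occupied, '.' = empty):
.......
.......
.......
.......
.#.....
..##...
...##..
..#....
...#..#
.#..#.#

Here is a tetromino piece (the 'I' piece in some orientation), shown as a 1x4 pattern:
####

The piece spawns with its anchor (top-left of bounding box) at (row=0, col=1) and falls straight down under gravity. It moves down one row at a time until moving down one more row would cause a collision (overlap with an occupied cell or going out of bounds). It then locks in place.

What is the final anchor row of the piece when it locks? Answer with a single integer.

Answer: 3

Derivation:
Spawn at (row=0, col=1). Try each row:
  row 0: fits
  row 1: fits
  row 2: fits
  row 3: fits
  row 4: blocked -> lock at row 3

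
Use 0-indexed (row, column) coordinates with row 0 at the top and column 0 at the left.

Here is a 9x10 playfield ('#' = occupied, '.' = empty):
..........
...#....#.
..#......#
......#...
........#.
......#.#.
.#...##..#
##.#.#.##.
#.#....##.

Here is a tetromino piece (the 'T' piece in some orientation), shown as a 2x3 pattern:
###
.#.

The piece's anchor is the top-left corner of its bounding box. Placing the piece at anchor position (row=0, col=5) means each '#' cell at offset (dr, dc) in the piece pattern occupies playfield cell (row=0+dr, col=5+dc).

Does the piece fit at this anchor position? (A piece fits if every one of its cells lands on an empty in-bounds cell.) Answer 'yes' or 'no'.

Check each piece cell at anchor (0, 5):
  offset (0,0) -> (0,5): empty -> OK
  offset (0,1) -> (0,6): empty -> OK
  offset (0,2) -> (0,7): empty -> OK
  offset (1,1) -> (1,6): empty -> OK
All cells valid: yes

Answer: yes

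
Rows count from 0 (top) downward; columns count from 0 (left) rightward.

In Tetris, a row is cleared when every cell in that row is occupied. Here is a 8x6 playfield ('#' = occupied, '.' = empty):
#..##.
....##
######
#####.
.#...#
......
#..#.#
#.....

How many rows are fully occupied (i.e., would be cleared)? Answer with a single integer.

Check each row:
  row 0: 3 empty cells -> not full
  row 1: 4 empty cells -> not full
  row 2: 0 empty cells -> FULL (clear)
  row 3: 1 empty cell -> not full
  row 4: 4 empty cells -> not full
  row 5: 6 empty cells -> not full
  row 6: 3 empty cells -> not full
  row 7: 5 empty cells -> not full
Total rows cleared: 1

Answer: 1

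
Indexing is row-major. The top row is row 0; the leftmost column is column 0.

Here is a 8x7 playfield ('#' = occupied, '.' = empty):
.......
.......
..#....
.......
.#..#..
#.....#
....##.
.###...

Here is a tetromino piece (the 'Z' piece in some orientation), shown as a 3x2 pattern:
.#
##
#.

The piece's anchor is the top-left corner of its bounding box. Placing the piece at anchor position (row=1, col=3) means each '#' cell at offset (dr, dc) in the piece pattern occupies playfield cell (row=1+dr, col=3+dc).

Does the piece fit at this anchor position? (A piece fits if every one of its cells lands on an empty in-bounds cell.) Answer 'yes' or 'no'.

Answer: yes

Derivation:
Check each piece cell at anchor (1, 3):
  offset (0,1) -> (1,4): empty -> OK
  offset (1,0) -> (2,3): empty -> OK
  offset (1,1) -> (2,4): empty -> OK
  offset (2,0) -> (3,3): empty -> OK
All cells valid: yes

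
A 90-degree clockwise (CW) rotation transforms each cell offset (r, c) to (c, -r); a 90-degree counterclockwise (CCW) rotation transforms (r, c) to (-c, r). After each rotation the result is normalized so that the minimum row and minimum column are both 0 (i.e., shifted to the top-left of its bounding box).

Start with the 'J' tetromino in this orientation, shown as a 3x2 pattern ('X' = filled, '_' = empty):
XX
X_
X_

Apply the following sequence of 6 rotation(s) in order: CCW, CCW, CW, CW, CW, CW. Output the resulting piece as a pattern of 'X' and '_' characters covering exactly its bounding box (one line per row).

Answer: _X
_X
XX

Derivation:
Start:
XX
X_
X_
After rotation 1 (CCW):
X__
XXX
After rotation 2 (CCW):
_X
_X
XX
After rotation 3 (CW):
X__
XXX
After rotation 4 (CW):
XX
X_
X_
After rotation 5 (CW):
XXX
__X
After rotation 6 (CW):
_X
_X
XX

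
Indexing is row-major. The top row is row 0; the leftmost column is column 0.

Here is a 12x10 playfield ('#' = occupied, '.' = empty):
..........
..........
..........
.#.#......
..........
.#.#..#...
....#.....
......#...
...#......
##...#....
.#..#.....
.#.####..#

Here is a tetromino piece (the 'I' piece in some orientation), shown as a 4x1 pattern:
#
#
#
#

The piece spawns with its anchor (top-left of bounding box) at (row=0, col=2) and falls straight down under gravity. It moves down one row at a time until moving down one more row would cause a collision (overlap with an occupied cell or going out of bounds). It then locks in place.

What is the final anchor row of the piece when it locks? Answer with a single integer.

Answer: 8

Derivation:
Spawn at (row=0, col=2). Try each row:
  row 0: fits
  row 1: fits
  row 2: fits
  row 3: fits
  row 4: fits
  row 5: fits
  row 6: fits
  row 7: fits
  row 8: fits
  row 9: blocked -> lock at row 8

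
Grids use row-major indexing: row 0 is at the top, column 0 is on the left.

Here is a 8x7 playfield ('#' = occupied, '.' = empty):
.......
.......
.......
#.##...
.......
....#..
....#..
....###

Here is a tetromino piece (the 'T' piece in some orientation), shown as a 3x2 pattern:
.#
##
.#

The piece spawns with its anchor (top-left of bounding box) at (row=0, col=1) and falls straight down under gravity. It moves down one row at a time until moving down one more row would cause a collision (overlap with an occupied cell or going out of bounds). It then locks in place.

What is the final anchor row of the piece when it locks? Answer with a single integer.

Spawn at (row=0, col=1). Try each row:
  row 0: fits
  row 1: blocked -> lock at row 0

Answer: 0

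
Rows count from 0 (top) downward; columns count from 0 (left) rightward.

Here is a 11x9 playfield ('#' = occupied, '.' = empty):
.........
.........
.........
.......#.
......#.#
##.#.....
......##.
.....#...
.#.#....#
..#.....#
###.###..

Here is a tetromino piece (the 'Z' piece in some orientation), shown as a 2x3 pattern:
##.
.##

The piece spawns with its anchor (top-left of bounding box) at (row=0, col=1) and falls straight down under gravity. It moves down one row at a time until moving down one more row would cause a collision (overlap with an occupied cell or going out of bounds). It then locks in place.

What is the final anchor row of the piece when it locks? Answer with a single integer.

Answer: 3

Derivation:
Spawn at (row=0, col=1). Try each row:
  row 0: fits
  row 1: fits
  row 2: fits
  row 3: fits
  row 4: blocked -> lock at row 3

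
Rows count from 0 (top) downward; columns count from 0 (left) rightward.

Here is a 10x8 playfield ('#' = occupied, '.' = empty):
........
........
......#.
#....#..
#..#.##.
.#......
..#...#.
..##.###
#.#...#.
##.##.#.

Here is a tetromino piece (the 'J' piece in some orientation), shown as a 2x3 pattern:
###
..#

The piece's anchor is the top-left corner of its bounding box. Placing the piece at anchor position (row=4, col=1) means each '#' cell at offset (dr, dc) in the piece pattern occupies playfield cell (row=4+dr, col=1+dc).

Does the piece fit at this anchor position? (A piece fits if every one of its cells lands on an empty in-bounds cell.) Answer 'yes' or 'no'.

Answer: no

Derivation:
Check each piece cell at anchor (4, 1):
  offset (0,0) -> (4,1): empty -> OK
  offset (0,1) -> (4,2): empty -> OK
  offset (0,2) -> (4,3): occupied ('#') -> FAIL
  offset (1,2) -> (5,3): empty -> OK
All cells valid: no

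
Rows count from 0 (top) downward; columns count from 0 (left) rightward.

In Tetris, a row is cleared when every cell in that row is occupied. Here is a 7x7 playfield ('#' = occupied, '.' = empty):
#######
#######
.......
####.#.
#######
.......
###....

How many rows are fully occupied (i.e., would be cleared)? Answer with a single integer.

Answer: 3

Derivation:
Check each row:
  row 0: 0 empty cells -> FULL (clear)
  row 1: 0 empty cells -> FULL (clear)
  row 2: 7 empty cells -> not full
  row 3: 2 empty cells -> not full
  row 4: 0 empty cells -> FULL (clear)
  row 5: 7 empty cells -> not full
  row 6: 4 empty cells -> not full
Total rows cleared: 3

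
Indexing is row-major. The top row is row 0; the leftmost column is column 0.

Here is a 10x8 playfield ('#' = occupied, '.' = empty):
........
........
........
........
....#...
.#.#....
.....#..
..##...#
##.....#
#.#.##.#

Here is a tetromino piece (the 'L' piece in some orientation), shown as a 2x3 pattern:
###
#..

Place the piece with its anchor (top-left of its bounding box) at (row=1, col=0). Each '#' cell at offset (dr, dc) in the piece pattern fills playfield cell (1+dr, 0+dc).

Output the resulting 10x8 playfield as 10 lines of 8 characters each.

Fill (1+0,0+0) = (1,0)
Fill (1+0,0+1) = (1,1)
Fill (1+0,0+2) = (1,2)
Fill (1+1,0+0) = (2,0)

Answer: ........
###.....
#.......
........
....#...
.#.#....
.....#..
..##...#
##.....#
#.#.##.#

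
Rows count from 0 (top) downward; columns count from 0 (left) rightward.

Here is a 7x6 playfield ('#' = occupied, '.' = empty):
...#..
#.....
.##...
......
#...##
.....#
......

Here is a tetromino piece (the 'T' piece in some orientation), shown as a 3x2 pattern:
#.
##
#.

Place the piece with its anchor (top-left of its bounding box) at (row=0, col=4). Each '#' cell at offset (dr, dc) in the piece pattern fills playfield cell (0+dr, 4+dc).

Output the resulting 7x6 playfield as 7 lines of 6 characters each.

Fill (0+0,4+0) = (0,4)
Fill (0+1,4+0) = (1,4)
Fill (0+1,4+1) = (1,5)
Fill (0+2,4+0) = (2,4)

Answer: ...##.
#...##
.##.#.
......
#...##
.....#
......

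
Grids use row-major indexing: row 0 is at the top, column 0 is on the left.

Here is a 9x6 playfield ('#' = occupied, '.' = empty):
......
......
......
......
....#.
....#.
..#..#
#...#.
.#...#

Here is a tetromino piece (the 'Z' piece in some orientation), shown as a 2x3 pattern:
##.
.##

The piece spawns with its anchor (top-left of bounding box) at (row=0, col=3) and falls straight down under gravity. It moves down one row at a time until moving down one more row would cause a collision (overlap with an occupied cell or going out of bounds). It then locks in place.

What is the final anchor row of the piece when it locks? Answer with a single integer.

Answer: 2

Derivation:
Spawn at (row=0, col=3). Try each row:
  row 0: fits
  row 1: fits
  row 2: fits
  row 3: blocked -> lock at row 2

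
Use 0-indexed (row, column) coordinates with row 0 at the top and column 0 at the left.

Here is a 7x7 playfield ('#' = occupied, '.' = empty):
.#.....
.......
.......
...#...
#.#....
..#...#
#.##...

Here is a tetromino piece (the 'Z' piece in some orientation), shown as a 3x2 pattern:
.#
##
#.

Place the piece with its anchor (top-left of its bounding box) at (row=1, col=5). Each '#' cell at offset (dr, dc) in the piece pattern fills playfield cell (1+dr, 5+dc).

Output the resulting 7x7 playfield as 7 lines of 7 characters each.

Answer: .#.....
......#
.....##
...#.#.
#.#....
..#...#
#.##...

Derivation:
Fill (1+0,5+1) = (1,6)
Fill (1+1,5+0) = (2,5)
Fill (1+1,5+1) = (2,6)
Fill (1+2,5+0) = (3,5)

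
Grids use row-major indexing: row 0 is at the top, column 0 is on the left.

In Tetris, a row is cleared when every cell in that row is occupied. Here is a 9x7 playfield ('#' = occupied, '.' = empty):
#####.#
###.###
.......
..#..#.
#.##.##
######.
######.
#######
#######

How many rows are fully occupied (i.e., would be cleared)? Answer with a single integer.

Answer: 2

Derivation:
Check each row:
  row 0: 1 empty cell -> not full
  row 1: 1 empty cell -> not full
  row 2: 7 empty cells -> not full
  row 3: 5 empty cells -> not full
  row 4: 2 empty cells -> not full
  row 5: 1 empty cell -> not full
  row 6: 1 empty cell -> not full
  row 7: 0 empty cells -> FULL (clear)
  row 8: 0 empty cells -> FULL (clear)
Total rows cleared: 2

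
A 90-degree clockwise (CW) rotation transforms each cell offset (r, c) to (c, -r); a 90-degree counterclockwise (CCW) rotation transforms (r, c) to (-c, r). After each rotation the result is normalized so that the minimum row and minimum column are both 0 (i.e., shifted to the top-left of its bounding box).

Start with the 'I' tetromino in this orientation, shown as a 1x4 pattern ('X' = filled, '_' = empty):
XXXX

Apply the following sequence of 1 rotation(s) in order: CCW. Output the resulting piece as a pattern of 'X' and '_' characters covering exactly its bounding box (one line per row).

Answer: X
X
X
X

Derivation:
Start:
XXXX
After rotation 1 (CCW):
X
X
X
X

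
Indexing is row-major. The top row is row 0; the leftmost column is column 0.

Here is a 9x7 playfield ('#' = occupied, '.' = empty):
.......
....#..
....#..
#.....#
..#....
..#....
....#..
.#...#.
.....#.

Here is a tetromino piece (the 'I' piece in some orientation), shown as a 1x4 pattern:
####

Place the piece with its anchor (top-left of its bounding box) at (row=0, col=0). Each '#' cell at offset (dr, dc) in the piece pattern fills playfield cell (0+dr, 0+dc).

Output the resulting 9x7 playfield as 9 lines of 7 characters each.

Fill (0+0,0+0) = (0,0)
Fill (0+0,0+1) = (0,1)
Fill (0+0,0+2) = (0,2)
Fill (0+0,0+3) = (0,3)

Answer: ####...
....#..
....#..
#.....#
..#....
..#....
....#..
.#...#.
.....#.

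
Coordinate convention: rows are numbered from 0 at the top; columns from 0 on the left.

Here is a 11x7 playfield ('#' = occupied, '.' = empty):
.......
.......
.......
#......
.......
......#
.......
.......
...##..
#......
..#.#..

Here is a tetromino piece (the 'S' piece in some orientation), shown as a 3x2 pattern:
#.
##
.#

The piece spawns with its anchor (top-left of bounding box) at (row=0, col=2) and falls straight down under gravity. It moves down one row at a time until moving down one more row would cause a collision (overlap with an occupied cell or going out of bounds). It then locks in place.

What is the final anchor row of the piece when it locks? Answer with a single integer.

Answer: 5

Derivation:
Spawn at (row=0, col=2). Try each row:
  row 0: fits
  row 1: fits
  row 2: fits
  row 3: fits
  row 4: fits
  row 5: fits
  row 6: blocked -> lock at row 5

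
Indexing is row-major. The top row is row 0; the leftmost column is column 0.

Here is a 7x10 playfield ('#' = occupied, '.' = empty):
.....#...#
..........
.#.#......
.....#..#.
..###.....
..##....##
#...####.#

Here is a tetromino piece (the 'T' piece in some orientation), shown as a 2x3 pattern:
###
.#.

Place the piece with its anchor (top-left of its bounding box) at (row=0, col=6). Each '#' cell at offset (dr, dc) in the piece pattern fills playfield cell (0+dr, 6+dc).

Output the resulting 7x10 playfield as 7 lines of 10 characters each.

Answer: .....#####
.......#..
.#.#......
.....#..#.
..###.....
..##....##
#...####.#

Derivation:
Fill (0+0,6+0) = (0,6)
Fill (0+0,6+1) = (0,7)
Fill (0+0,6+2) = (0,8)
Fill (0+1,6+1) = (1,7)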